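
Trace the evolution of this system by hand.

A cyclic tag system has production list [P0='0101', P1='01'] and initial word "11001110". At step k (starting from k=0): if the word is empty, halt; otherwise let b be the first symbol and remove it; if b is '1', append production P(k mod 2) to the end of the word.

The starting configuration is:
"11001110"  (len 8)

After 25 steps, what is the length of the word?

15

0) "11001110"  (len 8)
1) "10011100101"  (len 11)
2) "001110010101"  (len 12)
3) "01110010101"  (len 11)
4) "1110010101"  (len 10)
5) "1100101010101"  (len 13)
6) "10010101010101"  (len 14)
7) "00101010101010101"  (len 17)
8) "0101010101010101"  (len 16)
9) "101010101010101"  (len 15)
10) "0101010101010101"  (len 16)
11) "101010101010101"  (len 15)
12) "0101010101010101"  (len 16)
13) "101010101010101"  (len 15)
14) "0101010101010101"  (len 16)
15) "101010101010101"  (len 15)
16) "0101010101010101"  (len 16)
17) "101010101010101"  (len 15)
18) "0101010101010101"  (len 16)
19) "101010101010101"  (len 15)
20) "0101010101010101"  (len 16)
21) "101010101010101"  (len 15)
22) "0101010101010101"  (len 16)
23) "101010101010101"  (len 15)
24) "0101010101010101"  (len 16)
25) "101010101010101"  (len 15)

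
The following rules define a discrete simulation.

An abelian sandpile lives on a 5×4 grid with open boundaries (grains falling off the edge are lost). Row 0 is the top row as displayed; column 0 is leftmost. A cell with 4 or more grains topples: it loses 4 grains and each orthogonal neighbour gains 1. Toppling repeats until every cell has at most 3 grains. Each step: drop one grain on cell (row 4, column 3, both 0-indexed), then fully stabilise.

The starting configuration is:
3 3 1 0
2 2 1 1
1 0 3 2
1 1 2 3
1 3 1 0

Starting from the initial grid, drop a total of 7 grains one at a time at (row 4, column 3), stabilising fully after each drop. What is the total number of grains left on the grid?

gen 0: 3 3 1 0
2 2 1 1
1 0 3 2
1 1 2 3
1 3 1 0
gen 1: 3 3 1 0
2 2 1 1
1 0 3 2
1 1 2 3
1 3 1 1
gen 2: 3 3 1 0
2 2 1 1
1 0 3 2
1 1 2 3
1 3 1 2
gen 3: 3 3 1 0
2 2 1 1
1 0 3 2
1 1 2 3
1 3 1 3
gen 4: 3 3 1 0
2 2 1 1
1 0 3 3
1 1 3 0
1 3 2 1
gen 5: 3 3 1 0
2 2 1 1
1 0 3 3
1 1 3 0
1 3 2 2
gen 6: 3 3 1 0
2 2 1 1
1 0 3 3
1 1 3 0
1 3 2 3
gen 7: 3 3 1 0
2 2 1 1
1 0 3 3
1 1 3 1
1 3 3 0

33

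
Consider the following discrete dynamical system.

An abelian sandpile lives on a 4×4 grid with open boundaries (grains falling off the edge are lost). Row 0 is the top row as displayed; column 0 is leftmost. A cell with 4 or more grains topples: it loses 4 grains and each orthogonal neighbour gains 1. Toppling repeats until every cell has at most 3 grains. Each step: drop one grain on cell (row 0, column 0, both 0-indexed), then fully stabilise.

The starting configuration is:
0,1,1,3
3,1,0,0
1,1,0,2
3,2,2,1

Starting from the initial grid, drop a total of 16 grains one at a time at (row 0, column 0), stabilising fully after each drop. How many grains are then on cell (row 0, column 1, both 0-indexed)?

1

k=0  0,1,1,3
3,1,0,0
1,1,0,2
3,2,2,1
k=1  1,1,1,3
3,1,0,0
1,1,0,2
3,2,2,1
k=2  2,1,1,3
3,1,0,0
1,1,0,2
3,2,2,1
k=3  3,1,1,3
3,1,0,0
1,1,0,2
3,2,2,1
k=4  1,2,1,3
0,2,0,0
2,1,0,2
3,2,2,1
k=5  2,2,1,3
0,2,0,0
2,1,0,2
3,2,2,1
k=6  3,2,1,3
0,2,0,0
2,1,0,2
3,2,2,1
k=7  0,3,1,3
1,2,0,0
2,1,0,2
3,2,2,1
k=8  1,3,1,3
1,2,0,0
2,1,0,2
3,2,2,1
k=9  2,3,1,3
1,2,0,0
2,1,0,2
3,2,2,1
k=10  3,3,1,3
1,2,0,0
2,1,0,2
3,2,2,1
k=11  1,0,2,3
2,3,0,0
2,1,0,2
3,2,2,1
k=12  2,0,2,3
2,3,0,0
2,1,0,2
3,2,2,1
k=13  3,0,2,3
2,3,0,0
2,1,0,2
3,2,2,1
k=14  0,1,2,3
3,3,0,0
2,1,0,2
3,2,2,1
k=15  1,1,2,3
3,3,0,0
2,1,0,2
3,2,2,1
k=16  2,1,2,3
3,3,0,0
2,1,0,2
3,2,2,1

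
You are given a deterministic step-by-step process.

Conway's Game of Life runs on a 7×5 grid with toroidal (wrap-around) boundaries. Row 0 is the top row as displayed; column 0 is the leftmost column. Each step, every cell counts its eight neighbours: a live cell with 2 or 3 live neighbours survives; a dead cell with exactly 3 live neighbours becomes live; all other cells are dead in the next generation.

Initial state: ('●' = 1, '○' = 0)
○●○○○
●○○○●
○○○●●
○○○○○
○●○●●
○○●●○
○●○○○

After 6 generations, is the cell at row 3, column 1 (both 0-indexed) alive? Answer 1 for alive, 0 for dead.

0) ○●○○○
●○○○●
○○○●●
○○○○○
○●○●●
○○●●○
○●○○○
1) ○●○○○
●○○●●
●○○●●
●○●○○
○○○●●
●●○●●
○●○○○
2) ○●●○●
○●●●○
○○●○○
●●●○○
○○○○○
○●○●○
○●○○●
3) ○○○○●
●○○○○
●○○○○
○●●○○
●○○○○
●○●○○
○●○○●
4) ○○○○●
●○○○●
●○○○○
●●○○○
●○●○○
●○○○●
○●○●●
5) ○○○○○
●○○○●
○○○○○
●○○○●
○○○○○
○○●○○
○○○●○
6) ○○○○●
○○○○○
○○○○○
○○○○○
○○○○○
○○○○○
○○○○○

0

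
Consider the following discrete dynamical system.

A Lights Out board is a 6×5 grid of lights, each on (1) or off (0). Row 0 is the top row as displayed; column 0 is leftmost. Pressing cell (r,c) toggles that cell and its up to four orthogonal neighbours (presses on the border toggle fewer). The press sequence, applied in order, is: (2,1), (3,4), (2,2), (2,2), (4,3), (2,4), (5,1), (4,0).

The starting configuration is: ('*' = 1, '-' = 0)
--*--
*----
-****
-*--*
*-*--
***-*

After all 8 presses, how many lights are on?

12

[0] --*--
*----
-****
-*--*
*-*--
***-*
[1] --*--
**---
*--**
----*
*-*--
***-*
[2] --*--
**---
*--*-
---*-
*-*-*
***-*
[3] --*--
***--
***--
--**-
*-*-*
***-*
[4] --*--
**---
*--*-
---*-
*-*-*
***-*
[5] --*--
**---
*--*-
-----
*--*-
*****
[6] --*--
**--*
*---*
----*
*--*-
*****
[7] --*--
**--*
*---*
----*
**-*-
---**
[8] --*--
**--*
*---*
*---*
---*-
*--**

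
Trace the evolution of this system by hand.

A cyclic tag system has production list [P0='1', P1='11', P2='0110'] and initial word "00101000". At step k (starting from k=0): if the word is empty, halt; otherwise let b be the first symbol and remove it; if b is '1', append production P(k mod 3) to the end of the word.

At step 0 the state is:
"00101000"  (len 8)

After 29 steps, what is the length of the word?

t=0: "00101000"  (len 8)
t=1: "0101000"  (len 7)
t=2: "101000"  (len 6)
t=3: "010000110"  (len 9)
t=4: "10000110"  (len 8)
t=5: "000011011"  (len 9)
t=6: "00011011"  (len 8)
t=7: "0011011"  (len 7)
t=8: "011011"  (len 6)
t=9: "11011"  (len 5)
t=10: "10111"  (len 5)
t=11: "011111"  (len 6)
t=12: "11111"  (len 5)
t=13: "11111"  (len 5)
t=14: "111111"  (len 6)
t=15: "111110110"  (len 9)
t=16: "111101101"  (len 9)
t=17: "1110110111"  (len 10)
t=18: "1101101110110"  (len 13)
t=19: "1011011101101"  (len 13)
t=20: "01101110110111"  (len 14)
t=21: "1101110110111"  (len 13)
t=22: "1011101101111"  (len 13)
t=23: "01110110111111"  (len 14)
t=24: "1110110111111"  (len 13)
t=25: "1101101111111"  (len 13)
t=26: "10110111111111"  (len 14)
t=27: "01101111111110110"  (len 17)
t=28: "1101111111110110"  (len 16)
t=29: "10111111111011011"  (len 17)

17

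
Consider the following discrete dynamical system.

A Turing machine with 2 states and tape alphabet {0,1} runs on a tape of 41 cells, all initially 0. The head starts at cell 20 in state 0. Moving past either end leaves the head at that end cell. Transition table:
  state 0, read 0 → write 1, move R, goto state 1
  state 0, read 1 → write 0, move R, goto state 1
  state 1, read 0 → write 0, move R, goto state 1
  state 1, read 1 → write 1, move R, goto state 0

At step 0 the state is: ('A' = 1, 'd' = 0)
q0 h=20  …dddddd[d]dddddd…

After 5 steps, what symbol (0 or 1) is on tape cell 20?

1

step 0: q0 h=20  …dddddd[d]dddddd…
step 1: q1 h=21  …dddddA[d]dddddd…
step 2: q1 h=22  …ddddAd[d]dddddd…
step 3: q1 h=23  …dddAdd[d]dddddd…
step 4: q1 h=24  …ddAddd[d]dddddd…
step 5: q1 h=25  …dAdddd[d]dddddd…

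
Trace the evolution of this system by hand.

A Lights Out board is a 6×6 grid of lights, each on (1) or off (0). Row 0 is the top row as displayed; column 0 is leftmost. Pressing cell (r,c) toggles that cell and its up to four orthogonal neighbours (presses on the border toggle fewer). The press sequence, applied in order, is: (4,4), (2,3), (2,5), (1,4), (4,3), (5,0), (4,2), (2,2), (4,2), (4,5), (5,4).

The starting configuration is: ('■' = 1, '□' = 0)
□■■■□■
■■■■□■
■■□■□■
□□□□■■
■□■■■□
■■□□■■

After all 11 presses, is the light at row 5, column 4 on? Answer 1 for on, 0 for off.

1

gen 0: □■■■□■
■■■■□■
■■□■□■
□□□□■■
■□■■■□
■■□□■■
gen 1: □■■■□■
■■■■□■
■■□■□■
□□□□□■
■□■□□■
■■□□□■
gen 2: □■■■□■
■■■□□■
■■■□■■
□□□■□■
■□■□□■
■■□□□■
gen 3: □■■■□■
■■■□□□
■■■□□□
□□□■□□
■□■□□■
■■□□□■
gen 4: □■■■■■
■■■■■■
■■■□■□
□□□■□□
■□■□□■
■■□□□■
gen 5: □■■■■■
■■■■■■
■■■□■□
□□□□□□
■□□■■■
■■□■□■
gen 6: □■■■■■
■■■■■■
■■■□■□
□□□□□□
□□□■■■
□□□■□■
gen 7: □■■■■■
■■■■■■
■■■□■□
□□■□□□
□■■□■■
□□■■□■
gen 8: □■■■■■
■■□■■■
■□□■■□
□□□□□□
□■■□■■
□□■■□■
gen 9: □■■■■■
■■□■■■
■□□■■□
□□■□□□
□□□■■■
□□□■□■
gen 10: □■■■■■
■■□■■■
■□□■■□
□□■□□■
□□□■□□
□□□■□□
gen 11: □■■■■■
■■□■■■
■□□■■□
□□■□□■
□□□■■□
□□□□■■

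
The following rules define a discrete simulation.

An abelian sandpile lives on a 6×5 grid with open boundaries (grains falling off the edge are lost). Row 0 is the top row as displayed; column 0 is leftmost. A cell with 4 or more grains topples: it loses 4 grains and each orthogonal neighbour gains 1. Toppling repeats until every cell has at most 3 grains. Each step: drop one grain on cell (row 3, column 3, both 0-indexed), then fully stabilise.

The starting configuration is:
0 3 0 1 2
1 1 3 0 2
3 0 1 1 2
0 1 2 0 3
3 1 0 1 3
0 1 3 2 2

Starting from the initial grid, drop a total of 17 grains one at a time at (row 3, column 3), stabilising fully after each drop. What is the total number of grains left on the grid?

55

step 0: 0 3 0 1 2
1 1 3 0 2
3 0 1 1 2
0 1 2 0 3
3 1 0 1 3
0 1 3 2 2
step 1: 0 3 0 1 2
1 1 3 0 2
3 0 1 1 2
0 1 2 1 3
3 1 0 1 3
0 1 3 2 2
step 2: 0 3 0 1 2
1 1 3 0 2
3 0 1 1 2
0 1 2 2 3
3 1 0 1 3
0 1 3 2 2
step 3: 0 3 0 1 2
1 1 3 0 2
3 0 1 1 2
0 1 2 3 3
3 1 0 1 3
0 1 3 2 2
step 4: 0 3 0 1 2
1 1 3 0 2
3 0 1 2 3
0 1 3 1 1
3 1 0 3 0
0 1 3 2 3
step 5: 0 3 0 1 2
1 1 3 0 2
3 0 1 2 3
0 1 3 2 1
3 1 0 3 0
0 1 3 2 3
step 6: 0 3 0 1 2
1 1 3 0 2
3 0 1 2 3
0 1 3 3 1
3 1 0 3 0
0 1 3 2 3
step 7: 0 3 0 1 2
1 1 3 0 2
3 0 2 3 3
0 2 0 2 2
3 1 2 0 1
0 1 3 3 3
step 8: 0 3 0 1 2
1 1 3 0 2
3 0 2 3 3
0 2 0 3 2
3 1 2 0 1
0 1 3 3 3
step 9: 0 3 0 1 2
1 1 3 1 3
3 0 3 1 1
0 2 1 2 0
3 1 2 1 2
0 1 3 3 3
step 10: 0 3 0 1 2
1 1 3 1 3
3 0 3 1 1
0 2 1 3 0
3 1 2 1 2
0 1 3 3 3
step 11: 0 3 0 1 2
1 1 3 1 3
3 0 3 2 1
0 2 2 0 1
3 1 2 2 2
0 1 3 3 3
step 12: 0 3 0 1 2
1 1 3 1 3
3 0 3 2 1
0 2 2 1 1
3 1 2 2 2
0 1 3 3 3
step 13: 0 3 0 1 2
1 1 3 1 3
3 0 3 2 1
0 2 2 2 1
3 1 2 2 2
0 1 3 3 3
step 14: 0 3 0 1 2
1 1 3 1 3
3 0 3 2 1
0 2 2 3 1
3 1 2 2 2
0 1 3 3 3
step 15: 0 3 0 1 2
1 1 3 1 3
3 0 3 3 1
0 2 3 0 2
3 1 2 3 2
0 1 3 3 3
step 16: 0 3 0 1 2
1 1 3 1 3
3 0 3 3 1
0 2 3 1 2
3 1 2 3 2
0 1 3 3 3
step 17: 0 3 0 1 2
1 1 3 1 3
3 0 3 3 1
0 2 3 2 2
3 1 2 3 2
0 1 3 3 3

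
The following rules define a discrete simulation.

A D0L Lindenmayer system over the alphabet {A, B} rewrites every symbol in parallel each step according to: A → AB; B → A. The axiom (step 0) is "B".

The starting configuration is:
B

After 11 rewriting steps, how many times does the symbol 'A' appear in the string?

89

gen 0: B
gen 1: A
gen 2: AB
gen 3: ABA
gen 4: ABAAB
gen 5: ABAABABA
gen 6: ABAABABAABAAB
gen 7: ABAABABAABAABABAABABA
gen 8: ABAABABAABAABABAABABAABAABABAABAAB
gen 9: ABAABABAABAABABAABABAABAABABAABAABABAABABAABAABABAABABA
gen 10: ABAABABAABAABABAABABAABAABABAABAABABAABABAABAABABAABABAABAABABAABAABABAABABAABAABABAABAAB
gen 11: ABAABABAABAABABAABABAABAABABAABAABABAABABAABAABABAABABAABA…AABABAABABAABAABABAABABAABAABABAABAABABAABABAABAABABAABABA  (len 144)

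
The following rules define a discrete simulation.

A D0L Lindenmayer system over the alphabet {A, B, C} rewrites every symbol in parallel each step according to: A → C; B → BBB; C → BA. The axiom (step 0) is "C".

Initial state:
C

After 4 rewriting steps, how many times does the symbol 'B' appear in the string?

30

step 0: C
step 1: BA
step 2: BBBC
step 3: BBBBBBBBBBA
step 4: BBBBBBBBBBBBBBBBBBBBBBBBBBBBBBC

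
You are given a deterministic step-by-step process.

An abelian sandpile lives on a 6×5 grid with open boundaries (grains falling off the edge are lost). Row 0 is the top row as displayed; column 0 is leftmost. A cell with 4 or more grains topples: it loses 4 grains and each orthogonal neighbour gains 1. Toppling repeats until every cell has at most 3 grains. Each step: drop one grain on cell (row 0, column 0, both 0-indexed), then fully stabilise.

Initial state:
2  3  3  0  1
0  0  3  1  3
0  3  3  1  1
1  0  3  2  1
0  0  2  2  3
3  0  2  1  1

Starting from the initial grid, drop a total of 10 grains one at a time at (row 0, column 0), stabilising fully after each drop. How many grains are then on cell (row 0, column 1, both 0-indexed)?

t=0: 2  3  3  0  1
0  0  3  1  3
0  3  3  1  1
1  0  3  2  1
0  0  2  2  3
3  0  2  1  1
t=1: 3  3  3  0  1
0  0  3  1  3
0  3  3  1  1
1  0  3  2  1
0  0  2  2  3
3  0  2  1  1
t=2: 1  1  1  1  1
1  3  1  2  3
1  0  2  2  1
1  2  0  3  1
0  0  3  2  3
3  0  2  1  1
t=3: 2  1  1  1  1
1  3  1  2  3
1  0  2  2  1
1  2  0  3  1
0  0  3  2  3
3  0  2  1  1
t=4: 3  1  1  1  1
1  3  1  2  3
1  0  2  2  1
1  2  0  3  1
0  0  3  2  3
3  0  2  1  1
t=5: 0  2  1  1  1
2  3  1  2  3
1  0  2  2  1
1  2  0  3  1
0  0  3  2  3
3  0  2  1  1
t=6: 1  2  1  1  1
2  3  1  2  3
1  0  2  2  1
1  2  0  3  1
0  0  3  2  3
3  0  2  1  1
t=7: 2  2  1  1  1
2  3  1  2  3
1  0  2  2  1
1  2  0  3  1
0  0  3  2  3
3  0  2  1  1
t=8: 3  2  1  1  1
2  3  1  2  3
1  0  2  2  1
1  2  0  3  1
0  0  3  2  3
3  0  2  1  1
t=9: 0  3  1  1  1
3  3  1  2  3
1  0  2  2  1
1  2  0  3  1
0  0  3  2  3
3  0  2  1  1
t=10: 1  3  1  1  1
3  3  1  2  3
1  0  2  2  1
1  2  0  3  1
0  0  3  2  3
3  0  2  1  1

3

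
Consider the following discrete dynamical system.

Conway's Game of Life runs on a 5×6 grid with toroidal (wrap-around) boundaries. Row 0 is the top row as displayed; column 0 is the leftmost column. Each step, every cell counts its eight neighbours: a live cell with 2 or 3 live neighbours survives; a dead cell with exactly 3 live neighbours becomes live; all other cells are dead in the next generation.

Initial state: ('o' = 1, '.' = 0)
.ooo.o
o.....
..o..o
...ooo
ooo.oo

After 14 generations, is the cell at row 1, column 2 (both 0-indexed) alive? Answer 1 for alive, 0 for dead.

1

t=0: .ooo.o
o.....
..o..o
...ooo
ooo.oo
t=1: ...o..
o..ooo
o..o.o
......
......
t=2: ...o.o
o.oo..
o..o..
......
......
t=3: ..ooo.
oooo.o
.ooo..
......
......
t=4: o...oo
o....o
...oo.
..o...
...o..
t=5: o...o.
o..o..
...ooo
..o.o.
...ooo
t=6: o.....
o..o..
..o..o
..o...
......
t=7: ......
oo...o
.ooo..
......
......
t=8: o.....
oo....
.oo...
..o...
......
t=9: oo....
o.o...
o.o...
.oo...
......
t=10: oo....
o.o..o
o.oo..
.oo...
o.o...
t=11: ..o...
..oo.o
o..o.o
o.....
o.o...
t=12: ..o...
oooo.o
oooo.o
o.....
......
t=13: o.oo..
.....o
...o..
o.o..o
......
t=14: ......
..ooo.
o...oo
......
o.oo.o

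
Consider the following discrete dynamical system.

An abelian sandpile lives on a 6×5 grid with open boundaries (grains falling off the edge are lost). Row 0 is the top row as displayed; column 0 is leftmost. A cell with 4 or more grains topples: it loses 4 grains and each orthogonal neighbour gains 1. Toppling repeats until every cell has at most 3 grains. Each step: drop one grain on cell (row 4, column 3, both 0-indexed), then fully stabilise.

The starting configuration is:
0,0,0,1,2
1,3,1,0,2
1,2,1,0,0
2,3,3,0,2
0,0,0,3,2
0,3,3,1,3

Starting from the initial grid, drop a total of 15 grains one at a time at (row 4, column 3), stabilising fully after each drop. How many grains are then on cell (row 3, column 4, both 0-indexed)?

2

0) 0,0,0,1,2
1,3,1,0,2
1,2,1,0,0
2,3,3,0,2
0,0,0,3,2
0,3,3,1,3
1) 0,0,0,1,2
1,3,1,0,2
1,2,1,0,0
2,3,3,1,2
0,0,1,0,3
0,3,3,2,3
2) 0,0,0,1,2
1,3,1,0,2
1,2,1,0,0
2,3,3,1,2
0,0,1,1,3
0,3,3,2,3
3) 0,0,0,1,2
1,3,1,0,2
1,2,1,0,0
2,3,3,1,2
0,0,1,2,3
0,3,3,2,3
4) 0,0,0,1,2
1,3,1,0,2
1,2,1,0,0
2,3,3,1,2
0,0,1,3,3
0,3,3,2,3
5) 0,0,0,1,2
1,3,1,0,2
1,2,1,0,0
2,3,3,2,3
0,1,3,2,1
1,0,1,1,1
6) 0,0,0,1,2
1,3,1,0,2
1,2,1,0,0
2,3,3,2,3
0,1,3,3,1
1,0,1,1,1
7) 0,0,0,1,2
1,3,1,0,2
1,3,2,1,1
3,0,2,1,0
0,3,1,2,3
1,0,2,2,1
8) 0,0,0,1,2
1,3,1,0,2
1,3,2,1,1
3,0,2,1,0
0,3,1,3,3
1,0,2,2,1
9) 0,0,0,1,2
1,3,1,0,2
1,3,2,1,1
3,0,2,2,1
0,3,2,1,0
1,0,2,3,2
10) 0,0,0,1,2
1,3,1,0,2
1,3,2,1,1
3,0,2,2,1
0,3,2,2,0
1,0,2,3,2
11) 0,0,0,1,2
1,3,1,0,2
1,3,2,1,1
3,0,2,2,1
0,3,2,3,0
1,0,2,3,2
12) 0,0,0,1,2
1,3,1,0,2
1,3,2,1,1
3,0,2,3,1
0,3,3,1,1
1,0,3,0,3
13) 0,0,0,1,2
1,3,1,0,2
1,3,2,1,1
3,0,2,3,1
0,3,3,2,1
1,0,3,0,3
14) 0,0,0,1,2
1,3,1,0,2
1,3,2,1,1
3,0,2,3,1
0,3,3,3,1
1,0,3,0,3
15) 0,0,0,1,2
1,3,1,0,2
1,3,3,2,1
3,2,0,1,2
1,0,3,2,2
1,2,0,2,3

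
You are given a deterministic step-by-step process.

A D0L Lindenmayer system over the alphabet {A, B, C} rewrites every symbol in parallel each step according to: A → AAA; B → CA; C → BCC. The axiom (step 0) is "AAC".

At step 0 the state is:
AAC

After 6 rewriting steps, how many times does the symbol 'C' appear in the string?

169

k=0  AAC
k=1  AAAAAABCC
k=2  AAAAAAAAAAAAAAAAAACABCCBCC
k=3  AAAAAAAAAAAAAAAAAAAAAAAAAAAAAAAAAAAAAAAAAAAAAAAAAAAAAABCCAAACABCCBCCCABCCBCC
k=4  AAAAAAAAAAAAAAAAAAAAAAAAAAAAAAAAAAAAAAAAAAAAAAAAAAAAAAAAAA…CCBCCAAAAAAAAABCCAAACABCCBCCCABCCBCCBCCAAACABCCBCCCABCCBCC  (len 223)
k=5  AAAAAAAAAAAAAAAAAAAAAAAAAAAAAAAAAAAAAAAAAAAAAAAAAAAAAAAAAA…CCBCCAAAAAAAAABCCAAACABCCBCCCABCCBCCBCCAAACABCCBCCCABCCBCC  (len 657)
k=6  AAAAAAAAAAAAAAAAAAAAAAAAAAAAAAAAAAAAAAAAAAAAAAAAAAAAAAAAAA…CCBCCAAAAAAAAABCCAAACABCCBCCCABCCBCCBCCAAACABCCBCCCABCCBCC  (len 1942)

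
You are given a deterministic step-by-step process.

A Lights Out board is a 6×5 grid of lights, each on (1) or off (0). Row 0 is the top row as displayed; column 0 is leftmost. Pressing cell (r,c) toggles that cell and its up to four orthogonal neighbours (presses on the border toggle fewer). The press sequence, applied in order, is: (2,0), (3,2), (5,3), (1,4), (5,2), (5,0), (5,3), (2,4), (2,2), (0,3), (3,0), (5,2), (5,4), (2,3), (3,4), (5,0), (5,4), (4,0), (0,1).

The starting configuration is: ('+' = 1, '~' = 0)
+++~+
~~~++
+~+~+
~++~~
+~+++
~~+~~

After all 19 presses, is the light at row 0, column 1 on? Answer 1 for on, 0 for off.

[0] +++~+
~~~++
+~+~+
~++~~
+~+++
~~+~~
[1] +++~+
+~~++
~++~+
+++~~
+~+++
~~+~~
[2] +++~+
+~~++
~+~~+
+~~+~
+~~++
~~+~~
[3] +++~+
+~~++
~+~~+
+~~+~
+~~~+
~~~++
[4] +++~~
+~~~~
~+~~~
+~~+~
+~~~+
~~~++
[5] +++~~
+~~~~
~+~~~
+~~+~
+~+~+
~++~+
[6] +++~~
+~~~~
~+~~~
+~~+~
~~+~+
+~+~+
[7] +++~~
+~~~~
~+~~~
+~~+~
~~+++
+~~+~
[8] +++~~
+~~~+
~+~++
+~~++
~~+++
+~~+~
[9] +++~~
+~+~+
~~+~+
+~+++
~~+++
+~~+~
[10] ++~++
+~+++
~~+~+
+~+++
~~+++
+~~+~
[11] ++~++
+~+++
+~+~+
~++++
+~+++
+~~+~
[12] ++~++
+~+++
+~+~+
~++++
+~~++
+++~~
[13] ++~++
+~+++
+~+~+
~++++
+~~+~
+++++
[14] ++~++
+~+~+
+~~+~
~++~+
+~~+~
+++++
[15] ++~++
+~+~+
+~~++
~+++~
+~~++
+++++
[16] ++~++
+~+~+
+~~++
~+++~
~~~++
~~+++
[17] ++~++
+~+~+
+~~++
~+++~
~~~+~
~~+~~
[18] ++~++
+~+~+
+~~++
++++~
++~+~
+~+~~
[19] ~~+++
+++~+
+~~++
++++~
++~+~
+~+~~

0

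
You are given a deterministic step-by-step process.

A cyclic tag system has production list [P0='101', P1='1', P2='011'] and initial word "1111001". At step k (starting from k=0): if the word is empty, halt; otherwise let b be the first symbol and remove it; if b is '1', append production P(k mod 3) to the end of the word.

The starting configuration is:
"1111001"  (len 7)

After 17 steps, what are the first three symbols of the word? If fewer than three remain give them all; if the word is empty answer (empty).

t=0: "1111001"  (len 7)
t=1: "111001101"  (len 9)
t=2: "110011011"  (len 9)
t=3: "10011011011"  (len 11)
t=4: "0011011011101"  (len 13)
t=5: "011011011101"  (len 12)
t=6: "11011011101"  (len 11)
t=7: "1011011101101"  (len 13)
t=8: "0110111011011"  (len 13)
t=9: "110111011011"  (len 12)
t=10: "10111011011101"  (len 14)
t=11: "01110110111011"  (len 14)
t=12: "1110110111011"  (len 13)
t=13: "110110111011101"  (len 15)
t=14: "101101110111011"  (len 15)
t=15: "01101110111011011"  (len 17)
t=16: "1101110111011011"  (len 16)
t=17: "1011101110110111"  (len 16)

101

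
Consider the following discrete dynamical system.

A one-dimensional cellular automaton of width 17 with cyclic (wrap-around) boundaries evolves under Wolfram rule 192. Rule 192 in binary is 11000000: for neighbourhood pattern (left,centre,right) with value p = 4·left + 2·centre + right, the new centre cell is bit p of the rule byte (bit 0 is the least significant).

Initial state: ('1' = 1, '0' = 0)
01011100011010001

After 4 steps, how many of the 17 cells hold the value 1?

t=0: 01011100011010001
t=1: 00001100001000000
t=2: 00000100000000000
t=3: 00000000000000000
t=4: 00000000000000000

0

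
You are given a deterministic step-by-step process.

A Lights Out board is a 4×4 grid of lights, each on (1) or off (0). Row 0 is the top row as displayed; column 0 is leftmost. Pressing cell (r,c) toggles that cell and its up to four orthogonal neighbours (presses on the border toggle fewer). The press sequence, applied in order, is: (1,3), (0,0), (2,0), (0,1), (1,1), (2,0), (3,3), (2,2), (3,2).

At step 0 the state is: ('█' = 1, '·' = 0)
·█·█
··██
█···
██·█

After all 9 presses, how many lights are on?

6

k=0  ·█·█
··██
█···
██·█
k=1  ·█··
····
█··█
██·█
k=2  █···
█···
█··█
██·█
k=3  █···
····
·█·█
·█·█
k=4  ·██·
·█··
·█·█
·█·█
k=5  ··█·
█·█·
···█
·█·█
k=6  ··█·
··█·
██·█
██·█
k=7  ··█·
··█·
██··
███·
k=8  ··█·
····
█·██
██··
k=9  ··█·
····
█··█
█·██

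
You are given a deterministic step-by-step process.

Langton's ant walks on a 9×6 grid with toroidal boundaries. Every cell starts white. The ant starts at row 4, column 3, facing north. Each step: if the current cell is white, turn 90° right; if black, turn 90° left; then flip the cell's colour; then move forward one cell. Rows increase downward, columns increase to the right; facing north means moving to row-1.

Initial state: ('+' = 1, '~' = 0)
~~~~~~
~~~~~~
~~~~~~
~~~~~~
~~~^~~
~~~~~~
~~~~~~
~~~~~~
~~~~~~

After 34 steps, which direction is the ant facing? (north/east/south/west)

south

k=0  ~~~~~~
~~~~~~
~~~~~~
~~~~~~
~~~^~~
~~~~~~
~~~~~~
~~~~~~
~~~~~~
k=1  ~~~~~~
~~~~~~
~~~~~~
~~~~~~
~~~+>~
~~~~~~
~~~~~~
~~~~~~
~~~~~~
k=2  ~~~~~~
~~~~~~
~~~~~~
~~~~~~
~~~++~
~~~~v~
~~~~~~
~~~~~~
~~~~~~
k=3  ~~~~~~
~~~~~~
~~~~~~
~~~~~~
~~~++~
~~~<+~
~~~~~~
~~~~~~
~~~~~~
k=4  ~~~~~~
~~~~~~
~~~~~~
~~~~~~
~~~^+~
~~~++~
~~~~~~
~~~~~~
~~~~~~
k=5  ~~~~~~
~~~~~~
~~~~~~
~~~~~~
~~<~+~
~~~++~
~~~~~~
~~~~~~
~~~~~~
k=6  ~~~~~~
~~~~~~
~~~~~~
~~^~~~
~~+~+~
~~~++~
~~~~~~
~~~~~~
~~~~~~
k=7  ~~~~~~
~~~~~~
~~~~~~
~~+>~~
~~+~+~
~~~++~
~~~~~~
~~~~~~
~~~~~~
k=8  ~~~~~~
~~~~~~
~~~~~~
~~++~~
~~+v+~
~~~++~
~~~~~~
~~~~~~
~~~~~~
k=9  ~~~~~~
~~~~~~
~~~~~~
~~++~~
~~<++~
~~~++~
~~~~~~
~~~~~~
~~~~~~
k=10  ~~~~~~
~~~~~~
~~~~~~
~~++~~
~~~++~
~~v++~
~~~~~~
~~~~~~
~~~~~~
k=11  ~~~~~~
~~~~~~
~~~~~~
~~++~~
~~~++~
~<+++~
~~~~~~
~~~~~~
~~~~~~
k=12  ~~~~~~
~~~~~~
~~~~~~
~~++~~
~^~++~
~++++~
~~~~~~
~~~~~~
~~~~~~
k=13  ~~~~~~
~~~~~~
~~~~~~
~~++~~
~+>++~
~++++~
~~~~~~
~~~~~~
~~~~~~
k=14  ~~~~~~
~~~~~~
~~~~~~
~~++~~
~++++~
~+v++~
~~~~~~
~~~~~~
~~~~~~
k=15  ~~~~~~
~~~~~~
~~~~~~
~~++~~
~++++~
~+~>+~
~~~~~~
~~~~~~
~~~~~~
k=16  ~~~~~~
~~~~~~
~~~~~~
~~++~~
~++^+~
~+~~+~
~~~~~~
~~~~~~
~~~~~~
k=17  ~~~~~~
~~~~~~
~~~~~~
~~++~~
~+<~+~
~+~~+~
~~~~~~
~~~~~~
~~~~~~
k=18  ~~~~~~
~~~~~~
~~~~~~
~~++~~
~+~~+~
~+v~+~
~~~~~~
~~~~~~
~~~~~~
k=19  ~~~~~~
~~~~~~
~~~~~~
~~++~~
~+~~+~
~<+~+~
~~~~~~
~~~~~~
~~~~~~
k=20  ~~~~~~
~~~~~~
~~~~~~
~~++~~
~+~~+~
~~+~+~
~v~~~~
~~~~~~
~~~~~~
k=21  ~~~~~~
~~~~~~
~~~~~~
~~++~~
~+~~+~
~~+~+~
<+~~~~
~~~~~~
~~~~~~
k=22  ~~~~~~
~~~~~~
~~~~~~
~~++~~
~+~~+~
^~+~+~
++~~~~
~~~~~~
~~~~~~
k=23  ~~~~~~
~~~~~~
~~~~~~
~~++~~
~+~~+~
+>+~+~
++~~~~
~~~~~~
~~~~~~
k=24  ~~~~~~
~~~~~~
~~~~~~
~~++~~
~+~~+~
+++~+~
+v~~~~
~~~~~~
~~~~~~
k=25  ~~~~~~
~~~~~~
~~~~~~
~~++~~
~+~~+~
+++~+~
+~>~~~
~~~~~~
~~~~~~
k=26  ~~~~~~
~~~~~~
~~~~~~
~~++~~
~+~~+~
+++~+~
+~+~~~
~~v~~~
~~~~~~
k=27  ~~~~~~
~~~~~~
~~~~~~
~~++~~
~+~~+~
+++~+~
+~+~~~
~<+~~~
~~~~~~
k=28  ~~~~~~
~~~~~~
~~~~~~
~~++~~
~+~~+~
+++~+~
+^+~~~
~++~~~
~~~~~~
k=29  ~~~~~~
~~~~~~
~~~~~~
~~++~~
~+~~+~
+++~+~
++>~~~
~++~~~
~~~~~~
k=30  ~~~~~~
~~~~~~
~~~~~~
~~++~~
~+~~+~
++^~+~
++~~~~
~++~~~
~~~~~~
k=31  ~~~~~~
~~~~~~
~~~~~~
~~++~~
~+~~+~
+<~~+~
++~~~~
~++~~~
~~~~~~
k=32  ~~~~~~
~~~~~~
~~~~~~
~~++~~
~+~~+~
+~~~+~
+v~~~~
~++~~~
~~~~~~
k=33  ~~~~~~
~~~~~~
~~~~~~
~~++~~
~+~~+~
+~~~+~
+~>~~~
~++~~~
~~~~~~
k=34  ~~~~~~
~~~~~~
~~~~~~
~~++~~
~+~~+~
+~~~+~
+~+~~~
~+v~~~
~~~~~~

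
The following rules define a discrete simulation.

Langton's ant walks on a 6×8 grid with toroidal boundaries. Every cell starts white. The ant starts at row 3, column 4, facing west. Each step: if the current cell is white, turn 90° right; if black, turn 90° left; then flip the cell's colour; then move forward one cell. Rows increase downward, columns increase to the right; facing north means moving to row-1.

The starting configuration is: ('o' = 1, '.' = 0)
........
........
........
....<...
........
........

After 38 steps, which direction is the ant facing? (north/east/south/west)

gen 0: ........
........
........
....<...
........
........
gen 1: ........
........
....^...
....o...
........
........
gen 2: ........
........
....o>..
....o...
........
........
gen 3: ........
........
....oo..
....ov..
........
........
gen 4: ........
........
....oo..
....<o..
........
........
gen 5: ........
........
....oo..
.....o..
....v...
........
gen 6: ........
........
....oo..
.....o..
...<o...
........
gen 7: ........
........
....oo..
...^.o..
...oo...
........
gen 8: ........
........
....oo..
...o>o..
...oo...
........
gen 9: ........
........
....oo..
...ooo..
...ov...
........
gen 10: ........
........
....oo..
...ooo..
...o.>..
........
gen 11: ........
........
....oo..
...ooo..
...o.o..
.....v..
gen 12: ........
........
....oo..
...ooo..
...o.o..
....<o..
gen 13: ........
........
....oo..
...ooo..
...o^o..
....oo..
gen 14: ........
........
....oo..
...ooo..
...oo>..
....oo..
gen 15: ........
........
....oo..
...oo^..
...oo...
....oo..
gen 16: ........
........
....oo..
...o<...
...oo...
....oo..
gen 17: ........
........
....oo..
...o....
...ov...
....oo..
gen 18: ........
........
....oo..
...o....
...o.>..
....oo..
gen 19: ........
........
....oo..
...o....
...o.o..
....ov..
gen 20: ........
........
....oo..
...o....
...o.o..
....o.>.
gen 21: ......v.
........
....oo..
...o....
...o.o..
....o.o.
gen 22: .....<o.
........
....oo..
...o....
...o.o..
....o.o.
gen 23: .....oo.
........
....oo..
...o....
...o.o..
....o^o.
gen 24: .....oo.
........
....oo..
...o....
...o.o..
....oo>.
gen 25: .....oo.
........
....oo..
...o....
...o.o^.
....oo..
gen 26: .....oo.
........
....oo..
...o....
...o.oo>
....oo..
gen 27: .....oo.
........
....oo..
...o....
...o.ooo
....oo.v
gen 28: .....oo.
........
....oo..
...o....
...o.ooo
....oo<o
gen 29: .....oo.
........
....oo..
...o....
...o.o^o
....oooo
gen 30: .....oo.
........
....oo..
...o....
...o.<.o
....oooo
gen 31: .....oo.
........
....oo..
...o....
...o...o
....ovoo
gen 32: .....oo.
........
....oo..
...o....
...o...o
....o.>o
gen 33: .....oo.
........
....oo..
...o....
...o..^o
....o..o
gen 34: .....oo.
........
....oo..
...o....
...o..o>
....o..o
gen 35: .....oo.
........
....oo..
...o...^
...o..o.
....o..o
gen 36: .....oo.
........
....oo..
>..o...o
...o..o.
....o..o
gen 37: .....oo.
........
....oo..
o..o...o
v..o..o.
....o..o
gen 38: .....oo.
........
....oo..
o..o...o
o..o..o<
....o..o

west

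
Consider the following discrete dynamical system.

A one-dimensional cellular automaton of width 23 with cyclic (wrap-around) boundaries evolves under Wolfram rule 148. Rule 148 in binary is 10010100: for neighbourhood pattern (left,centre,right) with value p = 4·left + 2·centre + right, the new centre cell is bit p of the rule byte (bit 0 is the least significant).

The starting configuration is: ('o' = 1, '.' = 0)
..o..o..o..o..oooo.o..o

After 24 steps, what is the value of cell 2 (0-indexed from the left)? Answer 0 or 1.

0

[0] ..o..o..o..o..oooo.o..o
[1] o.oo.oo.oo.oo..oo..oo.o
[2] .............o...o.....
[3] .............oo..oo....
[4] ...............o...o...
[5] ...............oo..oo..
[6] .................o...o.
[7] .................oo..oo
[8] o..................o...
[9] oo.................oo..
[10] ..o..................o.
[11] ..oo.................oo
[12] o...o..................
[13] oo..oo.................
[14] ..o...o................
[15] ..oo..oo...............
[16] ....o...o..............
[17] ....oo..oo.............
[18] ......o...o............
[19] ......oo..oo...........
[20] ........o...o..........
[21] ........oo..oo.........
[22] ..........o...o........
[23] ..........oo..oo.......
[24] ............o...o......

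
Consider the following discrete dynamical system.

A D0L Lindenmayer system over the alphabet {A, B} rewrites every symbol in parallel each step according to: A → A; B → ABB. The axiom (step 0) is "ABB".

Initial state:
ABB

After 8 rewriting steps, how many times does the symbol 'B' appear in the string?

512

gen 0: ABB
gen 1: AABBABB
gen 2: AAABBABBAABBABB
gen 3: AAAABBABBAABBABBAAABBABBAABBABB
gen 4: AAAAABBABBAABBABBAAABBABBAABBABBAAAABBABBAABBABBAAABBABBAABBABB
gen 5: AAAAAABBABBAABBABBAAABBABBAABBABBAAAABBABBAABBABBAAABBABBA…BBABBAABBABBAAABBABBAABBABBAAAABBABBAABBABBAAABBABBAABBABB  (len 127)
gen 6: AAAAAAABBABBAABBABBAAABBABBAABBABBAAAABBABBAABBABBAAABBABB…BBABBAABBABBAAABBABBAABBABBAAAABBABBAABBABBAAABBABBAABBABB  (len 255)
gen 7: AAAAAAAABBABBAABBABBAAABBABBAABBABBAAAABBABBAABBABBAAABBAB…BBABBAABBABBAAABBABBAABBABBAAAABBABBAABBABBAAABBABBAABBABB  (len 511)
gen 8: AAAAAAAAABBABBAABBABBAAABBABBAABBABBAAAABBABBAABBABBAAABBA…BBABBAABBABBAAABBABBAABBABBAAAABBABBAABBABBAAABBABBAABBABB  (len 1023)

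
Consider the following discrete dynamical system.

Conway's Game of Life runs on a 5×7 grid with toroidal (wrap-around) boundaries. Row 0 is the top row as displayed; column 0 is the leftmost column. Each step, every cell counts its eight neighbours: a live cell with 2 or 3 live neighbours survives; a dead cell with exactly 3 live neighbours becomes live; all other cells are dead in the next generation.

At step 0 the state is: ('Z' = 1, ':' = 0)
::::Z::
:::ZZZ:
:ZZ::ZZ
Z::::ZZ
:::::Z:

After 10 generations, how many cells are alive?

k=0  ::::Z::
:::ZZZ:
:ZZ::ZZ
Z::::ZZ
:::::Z:
k=1  :::Z:::
::ZZ::Z
:ZZZ:::
ZZ::Z::
::::ZZ:
k=2  ::ZZ:Z:
:Z::Z::
::::Z::
ZZ::ZZ:
:::ZZZ:
k=3  ::Z::Z:
::Z:ZZ:
ZZ:ZZ::
::::::Z
:Z:::::
k=4  :ZZZZZ:
::Z::ZZ
ZZZZZ:Z
:ZZ::::
:::::::
k=5  :ZZZZZZ
:::::::
::::Z:Z
:::::::
::::Z::
k=6  ::ZZZZ:
Z:Z:::Z
:::::::
:::::Z:
::Z:Z::
k=7  ::Z:ZZZ
:ZZ:ZZZ
::::::Z
:::::::
::Z::::
k=8  Z:Z:Z:Z
:ZZ:Z::
Z:::::Z
:::::::
:::Z:Z:
k=9  Z:Z:Z:Z
::Z::::
ZZ:::::
::::::Z
:::ZZZZ
k=10  ZZZ:Z:Z
::ZZ::Z
ZZ:::::
::::Z:Z
:::ZZ::

14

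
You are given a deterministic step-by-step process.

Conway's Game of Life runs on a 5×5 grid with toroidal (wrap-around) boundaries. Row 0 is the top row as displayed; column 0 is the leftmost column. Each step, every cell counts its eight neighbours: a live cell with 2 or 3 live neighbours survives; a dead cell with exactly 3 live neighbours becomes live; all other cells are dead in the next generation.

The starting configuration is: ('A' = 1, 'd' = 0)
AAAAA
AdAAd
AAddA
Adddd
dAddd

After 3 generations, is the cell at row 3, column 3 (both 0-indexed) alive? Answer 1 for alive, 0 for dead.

1

gen 0: AAAAA
AdAAd
AAddA
Adddd
dAddd
gen 1: ddddd
ddddd
ddAAd
ddddA
dddAd
gen 2: ddddd
ddddd
dddAd
ddAdA
ddddd
gen 3: ddddd
ddddd
dddAd
dddAd
ddddd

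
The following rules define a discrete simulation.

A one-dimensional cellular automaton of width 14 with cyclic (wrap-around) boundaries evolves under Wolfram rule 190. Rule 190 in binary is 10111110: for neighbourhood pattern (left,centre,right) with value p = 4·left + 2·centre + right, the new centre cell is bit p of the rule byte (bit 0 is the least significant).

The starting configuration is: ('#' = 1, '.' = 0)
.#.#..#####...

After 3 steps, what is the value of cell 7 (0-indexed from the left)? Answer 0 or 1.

1

t=0: .#.#..#####...
t=1: ##########.#..
t=2: #########.####
t=3: ########.#####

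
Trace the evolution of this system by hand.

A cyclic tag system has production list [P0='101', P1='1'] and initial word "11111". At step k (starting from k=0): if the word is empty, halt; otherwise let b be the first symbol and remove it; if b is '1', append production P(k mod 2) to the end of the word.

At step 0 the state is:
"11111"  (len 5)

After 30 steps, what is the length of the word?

21

[0] "11111"  (len 5)
[1] "1111101"  (len 7)
[2] "1111011"  (len 7)
[3] "111011101"  (len 9)
[4] "110111011"  (len 9)
[5] "10111011101"  (len 11)
[6] "01110111011"  (len 11)
[7] "1110111011"  (len 10)
[8] "1101110111"  (len 10)
[9] "101110111101"  (len 12)
[10] "011101111011"  (len 12)
[11] "11101111011"  (len 11)
[12] "11011110111"  (len 11)
[13] "1011110111101"  (len 13)
[14] "0111101111011"  (len 13)
[15] "111101111011"  (len 12)
[16] "111011110111"  (len 12)
[17] "11011110111101"  (len 14)
[18] "10111101111011"  (len 14)
[19] "0111101111011101"  (len 16)
[20] "111101111011101"  (len 15)
[21] "11101111011101101"  (len 17)
[22] "11011110111011011"  (len 17)
[23] "1011110111011011101"  (len 19)
[24] "0111101110110111011"  (len 19)
[25] "111101110110111011"  (len 18)
[26] "111011101101110111"  (len 18)
[27] "11011101101110111101"  (len 20)
[28] "10111011011101111011"  (len 20)
[29] "0111011011101111011101"  (len 22)
[30] "111011011101111011101"  (len 21)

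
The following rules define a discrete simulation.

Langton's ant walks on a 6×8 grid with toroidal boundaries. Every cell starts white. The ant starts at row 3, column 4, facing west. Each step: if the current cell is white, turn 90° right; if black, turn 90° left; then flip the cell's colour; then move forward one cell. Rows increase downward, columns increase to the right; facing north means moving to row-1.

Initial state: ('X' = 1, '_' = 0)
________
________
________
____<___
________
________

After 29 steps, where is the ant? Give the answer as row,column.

[0] ________
________
________
____<___
________
________
[1] ________
________
____^___
____X___
________
________
[2] ________
________
____X>__
____X___
________
________
[3] ________
________
____XX__
____Xv__
________
________
[4] ________
________
____XX__
____<X__
________
________
[5] ________
________
____XX__
_____X__
____v___
________
[6] ________
________
____XX__
_____X__
___<X___
________
[7] ________
________
____XX__
___^_X__
___XX___
________
[8] ________
________
____XX__
___X>X__
___XX___
________
[9] ________
________
____XX__
___XXX__
___Xv___
________
[10] ________
________
____XX__
___XXX__
___X_>__
________
[11] ________
________
____XX__
___XXX__
___X_X__
_____v__
[12] ________
________
____XX__
___XXX__
___X_X__
____<X__
[13] ________
________
____XX__
___XXX__
___X^X__
____XX__
[14] ________
________
____XX__
___XXX__
___XX>__
____XX__
[15] ________
________
____XX__
___XX^__
___XX___
____XX__
[16] ________
________
____XX__
___X<___
___XX___
____XX__
[17] ________
________
____XX__
___X____
___Xv___
____XX__
[18] ________
________
____XX__
___X____
___X_>__
____XX__
[19] ________
________
____XX__
___X____
___X_X__
____Xv__
[20] ________
________
____XX__
___X____
___X_X__
____X_>_
[21] ______v_
________
____XX__
___X____
___X_X__
____X_X_
[22] _____<X_
________
____XX__
___X____
___X_X__
____X_X_
[23] _____XX_
________
____XX__
___X____
___X_X__
____X^X_
[24] _____XX_
________
____XX__
___X____
___X_X__
____XX>_
[25] _____XX_
________
____XX__
___X____
___X_X^_
____XX__
[26] _____XX_
________
____XX__
___X____
___X_XX>
____XX__
[27] _____XX_
________
____XX__
___X____
___X_XXX
____XX_v
[28] _____XX_
________
____XX__
___X____
___X_XXX
____XX<X
[29] _____XX_
________
____XX__
___X____
___X_X^X
____XXXX

4,6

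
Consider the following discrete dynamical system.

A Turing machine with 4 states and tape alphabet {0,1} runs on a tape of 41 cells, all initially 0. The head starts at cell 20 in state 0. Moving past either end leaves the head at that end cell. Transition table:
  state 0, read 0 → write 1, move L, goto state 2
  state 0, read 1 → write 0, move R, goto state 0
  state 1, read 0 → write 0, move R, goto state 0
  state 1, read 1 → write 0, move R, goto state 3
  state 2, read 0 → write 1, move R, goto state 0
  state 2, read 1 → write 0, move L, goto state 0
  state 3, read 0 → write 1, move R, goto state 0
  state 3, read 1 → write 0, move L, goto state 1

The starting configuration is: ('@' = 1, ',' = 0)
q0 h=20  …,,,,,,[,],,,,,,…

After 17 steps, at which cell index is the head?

gen 0: q0 h=20  …,,,,,,[,],,,,,,…
gen 1: q2 h=19  …,,,,,,[,]@,,,,,…
gen 2: q0 h=20  …,,,,,@[@],,,,,,…
gen 3: q0 h=21  …,,,,@,[,],,,,,,…
gen 4: q2 h=20  …,,,,,@[,]@,,,,,…
gen 5: q0 h=21  …,,,,@@[@],,,,,,…
gen 6: q0 h=22  …,,,@@,[,],,,,,,…
gen 7: q2 h=21  …,,,,@@[,]@,,,,,…
gen 8: q0 h=22  …,,,@@@[@],,,,,,…
gen 9: q0 h=23  …,,@@@,[,],,,,,,…
gen 10: q2 h=22  …,,,@@@[,]@,,,,,…
gen 11: q0 h=23  …,,@@@@[@],,,,,,…
gen 12: q0 h=24  …,@@@@,[,],,,,,,…
gen 13: q2 h=23  …,,@@@@[,]@,,,,,…
gen 14: q0 h=24  …,@@@@@[@],,,,,,…
gen 15: q0 h=25  …@@@@@,[,],,,,,,…
gen 16: q2 h=24  …,@@@@@[,]@,,,,,…
gen 17: q0 h=25  …@@@@@@[@],,,,,,…

25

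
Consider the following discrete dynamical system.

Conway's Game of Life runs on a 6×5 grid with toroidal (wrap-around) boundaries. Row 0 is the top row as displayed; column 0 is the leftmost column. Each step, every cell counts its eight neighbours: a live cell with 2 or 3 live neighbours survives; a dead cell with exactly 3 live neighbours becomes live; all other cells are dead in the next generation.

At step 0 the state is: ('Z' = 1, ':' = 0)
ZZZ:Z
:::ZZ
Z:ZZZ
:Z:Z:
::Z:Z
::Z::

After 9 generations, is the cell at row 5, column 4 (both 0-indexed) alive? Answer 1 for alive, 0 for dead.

0) ZZZ:Z
:::ZZ
Z:ZZZ
:Z:Z:
::Z:Z
::Z::
1) ZZZ:Z
:::::
ZZ:::
:Z:::
:ZZ::
::Z:Z
2) ZZZ:Z
::Z:Z
ZZ:::
:::::
ZZZZ:
::::Z
3) :ZZ:Z
::Z:Z
ZZ:::
::::Z
ZZZZZ
:::::
4) ZZZ::
::Z:Z
ZZ:ZZ
:::::
ZZZZZ
:::::
5) ZZZZ:
:::::
ZZZZZ
:::::
ZZZZZ
:::::
6) :ZZ::
:::::
ZZZZZ
:::::
ZZZZZ
:::::
7) :::::
::::Z
ZZZZZ
:::::
ZZZZZ
::::Z
8) :::::
:ZZ:Z
ZZZZZ
:::::
ZZZZZ
:ZZ:Z
9) :::::
::::Z
::::Z
:::::
::::Z
::::Z

1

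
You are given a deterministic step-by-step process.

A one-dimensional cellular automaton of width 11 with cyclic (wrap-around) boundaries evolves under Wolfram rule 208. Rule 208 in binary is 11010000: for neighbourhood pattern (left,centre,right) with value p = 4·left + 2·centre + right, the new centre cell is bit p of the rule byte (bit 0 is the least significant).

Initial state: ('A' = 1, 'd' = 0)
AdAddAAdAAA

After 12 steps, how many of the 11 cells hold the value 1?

5

t=0: AdAddAAdAAA
t=1: AddAddAddAA
t=2: AAddAddAddA
t=3: AAAddAddAdd
t=4: dAAAddAddAd
t=5: ddAAAddAddA
t=6: AddAAAddAdd
t=7: dAddAAAddAd
t=8: ddAddAAAddA
t=9: AddAddAAAdd
t=10: dAddAddAAAd
t=11: ddAddAddAAA
t=12: AddAddAddAA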